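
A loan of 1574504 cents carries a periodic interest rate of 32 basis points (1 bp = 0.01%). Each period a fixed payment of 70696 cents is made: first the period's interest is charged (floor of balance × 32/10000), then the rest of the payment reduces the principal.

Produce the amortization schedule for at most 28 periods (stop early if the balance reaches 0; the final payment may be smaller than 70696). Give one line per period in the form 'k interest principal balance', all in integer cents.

1 5038 65658 1508846
2 4828 65868 1442978
3 4617 66079 1376899
4 4406 66290 1310609
5 4193 66503 1244106
6 3981 66715 1177391
7 3767 66929 1110462
8 3553 67143 1043319
9 3338 67358 975961
10 3123 67573 908388
11 2906 67790 840598
12 2689 68007 772591
13 2472 68224 704367
14 2253 68443 635924
15 2034 68662 567262
16 1815 68881 498381
17 1594 69102 429279
18 1373 69323 359956
19 1151 69545 290411
20 929 69767 220644
21 706 69990 150654
22 482 70214 80440
23 257 70439 10001
24 32 10001 0

1. interest=⌊1574504·32/10000⌋=5038; principal=70696-5038=65658; balance=1574504-65658=1508846
2. interest=⌊1508846·32/10000⌋=4828; principal=70696-4828=65868; balance=1508846-65868=1442978
3. interest=⌊1442978·32/10000⌋=4617; principal=70696-4617=66079; balance=1442978-66079=1376899
4. interest=⌊1376899·32/10000⌋=4406; principal=70696-4406=66290; balance=1376899-66290=1310609
5. interest=⌊1310609·32/10000⌋=4193; principal=70696-4193=66503; balance=1310609-66503=1244106
6. interest=⌊1244106·32/10000⌋=3981; principal=70696-3981=66715; balance=1244106-66715=1177391
7. interest=⌊1177391·32/10000⌋=3767; principal=70696-3767=66929; balance=1177391-66929=1110462
8. interest=⌊1110462·32/10000⌋=3553; principal=70696-3553=67143; balance=1110462-67143=1043319
9. interest=⌊1043319·32/10000⌋=3338; principal=70696-3338=67358; balance=1043319-67358=975961
10. interest=⌊975961·32/10000⌋=3123; principal=70696-3123=67573; balance=975961-67573=908388
11. interest=⌊908388·32/10000⌋=2906; principal=70696-2906=67790; balance=908388-67790=840598
12. interest=⌊840598·32/10000⌋=2689; principal=70696-2689=68007; balance=840598-68007=772591
13. interest=⌊772591·32/10000⌋=2472; principal=70696-2472=68224; balance=772591-68224=704367
14. interest=⌊704367·32/10000⌋=2253; principal=70696-2253=68443; balance=704367-68443=635924
15. interest=⌊635924·32/10000⌋=2034; principal=70696-2034=68662; balance=635924-68662=567262
16. interest=⌊567262·32/10000⌋=1815; principal=70696-1815=68881; balance=567262-68881=498381
17. interest=⌊498381·32/10000⌋=1594; principal=70696-1594=69102; balance=498381-69102=429279
18. interest=⌊429279·32/10000⌋=1373; principal=70696-1373=69323; balance=429279-69323=359956
19. interest=⌊359956·32/10000⌋=1151; principal=70696-1151=69545; balance=359956-69545=290411
20. interest=⌊290411·32/10000⌋=929; principal=70696-929=69767; balance=290411-69767=220644
21. interest=⌊220644·32/10000⌋=706; principal=70696-706=69990; balance=220644-69990=150654
22. interest=⌊150654·32/10000⌋=482; principal=70696-482=70214; balance=150654-70214=80440
23. interest=⌊80440·32/10000⌋=257; principal=70696-257=70439; balance=80440-70439=10001
24. interest=⌊10001·32/10000⌋=32; principal=min(70696-32,10001)=10001; balance=10001-10001=0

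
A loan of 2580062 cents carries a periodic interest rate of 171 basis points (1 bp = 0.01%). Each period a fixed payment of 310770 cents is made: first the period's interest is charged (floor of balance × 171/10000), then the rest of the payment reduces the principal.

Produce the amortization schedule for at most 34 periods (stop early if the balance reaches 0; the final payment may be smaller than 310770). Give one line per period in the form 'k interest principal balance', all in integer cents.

1. interest=⌊2580062·171/10000⌋=44119; principal=310770-44119=266651; balance=2580062-266651=2313411
2. interest=⌊2313411·171/10000⌋=39559; principal=310770-39559=271211; balance=2313411-271211=2042200
3. interest=⌊2042200·171/10000⌋=34921; principal=310770-34921=275849; balance=2042200-275849=1766351
4. interest=⌊1766351·171/10000⌋=30204; principal=310770-30204=280566; balance=1766351-280566=1485785
5. interest=⌊1485785·171/10000⌋=25406; principal=310770-25406=285364; balance=1485785-285364=1200421
6. interest=⌊1200421·171/10000⌋=20527; principal=310770-20527=290243; balance=1200421-290243=910178
7. interest=⌊910178·171/10000⌋=15564; principal=310770-15564=295206; balance=910178-295206=614972
8. interest=⌊614972·171/10000⌋=10516; principal=310770-10516=300254; balance=614972-300254=314718
9. interest=⌊314718·171/10000⌋=5381; principal=310770-5381=305389; balance=314718-305389=9329
10. interest=⌊9329·171/10000⌋=159; principal=min(310770-159,9329)=9329; balance=9329-9329=0

1 44119 266651 2313411
2 39559 271211 2042200
3 34921 275849 1766351
4 30204 280566 1485785
5 25406 285364 1200421
6 20527 290243 910178
7 15564 295206 614972
8 10516 300254 314718
9 5381 305389 9329
10 159 9329 0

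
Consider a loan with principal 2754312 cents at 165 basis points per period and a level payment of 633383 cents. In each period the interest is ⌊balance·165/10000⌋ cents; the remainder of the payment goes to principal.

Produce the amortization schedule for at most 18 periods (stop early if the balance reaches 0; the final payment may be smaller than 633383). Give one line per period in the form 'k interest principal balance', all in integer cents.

1 45446 587937 2166375
2 35745 597638 1568737
3 25884 607499 961238
4 15860 617523 343715
5 5671 343715 0

1. interest=⌊2754312·165/10000⌋=45446; principal=633383-45446=587937; balance=2754312-587937=2166375
2. interest=⌊2166375·165/10000⌋=35745; principal=633383-35745=597638; balance=2166375-597638=1568737
3. interest=⌊1568737·165/10000⌋=25884; principal=633383-25884=607499; balance=1568737-607499=961238
4. interest=⌊961238·165/10000⌋=15860; principal=633383-15860=617523; balance=961238-617523=343715
5. interest=⌊343715·165/10000⌋=5671; principal=min(633383-5671,343715)=343715; balance=343715-343715=0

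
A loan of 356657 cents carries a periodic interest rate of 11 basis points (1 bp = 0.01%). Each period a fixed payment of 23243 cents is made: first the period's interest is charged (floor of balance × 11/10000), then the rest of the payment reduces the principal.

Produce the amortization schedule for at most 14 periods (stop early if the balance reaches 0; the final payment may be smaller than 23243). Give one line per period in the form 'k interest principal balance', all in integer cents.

1. interest=⌊356657·11/10000⌋=392; principal=23243-392=22851; balance=356657-22851=333806
2. interest=⌊333806·11/10000⌋=367; principal=23243-367=22876; balance=333806-22876=310930
3. interest=⌊310930·11/10000⌋=342; principal=23243-342=22901; balance=310930-22901=288029
4. interest=⌊288029·11/10000⌋=316; principal=23243-316=22927; balance=288029-22927=265102
5. interest=⌊265102·11/10000⌋=291; principal=23243-291=22952; balance=265102-22952=242150
6. interest=⌊242150·11/10000⌋=266; principal=23243-266=22977; balance=242150-22977=219173
7. interest=⌊219173·11/10000⌋=241; principal=23243-241=23002; balance=219173-23002=196171
8. interest=⌊196171·11/10000⌋=215; principal=23243-215=23028; balance=196171-23028=173143
9. interest=⌊173143·11/10000⌋=190; principal=23243-190=23053; balance=173143-23053=150090
10. interest=⌊150090·11/10000⌋=165; principal=23243-165=23078; balance=150090-23078=127012
11. interest=⌊127012·11/10000⌋=139; principal=23243-139=23104; balance=127012-23104=103908
12. interest=⌊103908·11/10000⌋=114; principal=23243-114=23129; balance=103908-23129=80779
13. interest=⌊80779·11/10000⌋=88; principal=23243-88=23155; balance=80779-23155=57624
14. interest=⌊57624·11/10000⌋=63; principal=23243-63=23180; balance=57624-23180=34444

1 392 22851 333806
2 367 22876 310930
3 342 22901 288029
4 316 22927 265102
5 291 22952 242150
6 266 22977 219173
7 241 23002 196171
8 215 23028 173143
9 190 23053 150090
10 165 23078 127012
11 139 23104 103908
12 114 23129 80779
13 88 23155 57624
14 63 23180 34444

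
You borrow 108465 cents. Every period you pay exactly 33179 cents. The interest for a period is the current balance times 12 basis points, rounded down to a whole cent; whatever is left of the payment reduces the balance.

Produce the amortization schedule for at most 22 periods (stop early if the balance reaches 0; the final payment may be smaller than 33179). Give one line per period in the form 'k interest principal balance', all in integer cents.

1. interest=⌊108465·12/10000⌋=130; principal=33179-130=33049; balance=108465-33049=75416
2. interest=⌊75416·12/10000⌋=90; principal=33179-90=33089; balance=75416-33089=42327
3. interest=⌊42327·12/10000⌋=50; principal=33179-50=33129; balance=42327-33129=9198
4. interest=⌊9198·12/10000⌋=11; principal=min(33179-11,9198)=9198; balance=9198-9198=0

1 130 33049 75416
2 90 33089 42327
3 50 33129 9198
4 11 9198 0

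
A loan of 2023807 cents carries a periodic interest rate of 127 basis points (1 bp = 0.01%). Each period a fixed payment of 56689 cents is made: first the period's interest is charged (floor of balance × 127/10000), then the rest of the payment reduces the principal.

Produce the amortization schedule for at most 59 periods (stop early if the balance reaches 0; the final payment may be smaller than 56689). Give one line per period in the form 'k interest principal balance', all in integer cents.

1. interest=⌊2023807·127/10000⌋=25702; principal=56689-25702=30987; balance=2023807-30987=1992820
2. interest=⌊1992820·127/10000⌋=25308; principal=56689-25308=31381; balance=1992820-31381=1961439
3. interest=⌊1961439·127/10000⌋=24910; principal=56689-24910=31779; balance=1961439-31779=1929660
4. interest=⌊1929660·127/10000⌋=24506; principal=56689-24506=32183; balance=1929660-32183=1897477
5. interest=⌊1897477·127/10000⌋=24097; principal=56689-24097=32592; balance=1897477-32592=1864885
6. interest=⌊1864885·127/10000⌋=23684; principal=56689-23684=33005; balance=1864885-33005=1831880
7. interest=⌊1831880·127/10000⌋=23264; principal=56689-23264=33425; balance=1831880-33425=1798455
8. interest=⌊1798455·127/10000⌋=22840; principal=56689-22840=33849; balance=1798455-33849=1764606
9. interest=⌊1764606·127/10000⌋=22410; principal=56689-22410=34279; balance=1764606-34279=1730327
10. interest=⌊1730327·127/10000⌋=21975; principal=56689-21975=34714; balance=1730327-34714=1695613
11. interest=⌊1695613·127/10000⌋=21534; principal=56689-21534=35155; balance=1695613-35155=1660458
12. interest=⌊1660458·127/10000⌋=21087; principal=56689-21087=35602; balance=1660458-35602=1624856
13. interest=⌊1624856·127/10000⌋=20635; principal=56689-20635=36054; balance=1624856-36054=1588802
14. interest=⌊1588802·127/10000⌋=20177; principal=56689-20177=36512; balance=1588802-36512=1552290
15. interest=⌊1552290·127/10000⌋=19714; principal=56689-19714=36975; balance=1552290-36975=1515315
16. interest=⌊1515315·127/10000⌋=19244; principal=56689-19244=37445; balance=1515315-37445=1477870
17. interest=⌊1477870·127/10000⌋=18768; principal=56689-18768=37921; balance=1477870-37921=1439949
18. interest=⌊1439949·127/10000⌋=18287; principal=56689-18287=38402; balance=1439949-38402=1401547
19. interest=⌊1401547·127/10000⌋=17799; principal=56689-17799=38890; balance=1401547-38890=1362657
20. interest=⌊1362657·127/10000⌋=17305; principal=56689-17305=39384; balance=1362657-39384=1323273
21. interest=⌊1323273·127/10000⌋=16805; principal=56689-16805=39884; balance=1323273-39884=1283389
22. interest=⌊1283389·127/10000⌋=16299; principal=56689-16299=40390; balance=1283389-40390=1242999
23. interest=⌊1242999·127/10000⌋=15786; principal=56689-15786=40903; balance=1242999-40903=1202096
24. interest=⌊1202096·127/10000⌋=15266; principal=56689-15266=41423; balance=1202096-41423=1160673
25. interest=⌊1160673·127/10000⌋=14740; principal=56689-14740=41949; balance=1160673-41949=1118724
26. interest=⌊1118724·127/10000⌋=14207; principal=56689-14207=42482; balance=1118724-42482=1076242
27. interest=⌊1076242·127/10000⌋=13668; principal=56689-13668=43021; balance=1076242-43021=1033221
28. interest=⌊1033221·127/10000⌋=13121; principal=56689-13121=43568; balance=1033221-43568=989653
29. interest=⌊989653·127/10000⌋=12568; principal=56689-12568=44121; balance=989653-44121=945532
30. interest=⌊945532·127/10000⌋=12008; principal=56689-12008=44681; balance=945532-44681=900851
31. interest=⌊900851·127/10000⌋=11440; principal=56689-11440=45249; balance=900851-45249=855602
32. interest=⌊855602·127/10000⌋=10866; principal=56689-10866=45823; balance=855602-45823=809779
33. interest=⌊809779·127/10000⌋=10284; principal=56689-10284=46405; balance=809779-46405=763374
34. interest=⌊763374·127/10000⌋=9694; principal=56689-9694=46995; balance=763374-46995=716379
35. interest=⌊716379·127/10000⌋=9098; principal=56689-9098=47591; balance=716379-47591=668788
36. interest=⌊668788·127/10000⌋=8493; principal=56689-8493=48196; balance=668788-48196=620592
37. interest=⌊620592·127/10000⌋=7881; principal=56689-7881=48808; balance=620592-48808=571784
38. interest=⌊571784·127/10000⌋=7261; principal=56689-7261=49428; balance=571784-49428=522356
39. interest=⌊522356·127/10000⌋=6633; principal=56689-6633=50056; balance=522356-50056=472300
40. interest=⌊472300·127/10000⌋=5998; principal=56689-5998=50691; balance=472300-50691=421609
41. interest=⌊421609·127/10000⌋=5354; principal=56689-5354=51335; balance=421609-51335=370274
42. interest=⌊370274·127/10000⌋=4702; principal=56689-4702=51987; balance=370274-51987=318287
43. interest=⌊318287·127/10000⌋=4042; principal=56689-4042=52647; balance=318287-52647=265640
44. interest=⌊265640·127/10000⌋=3373; principal=56689-3373=53316; balance=265640-53316=212324
45. interest=⌊212324·127/10000⌋=2696; principal=56689-2696=53993; balance=212324-53993=158331
46. interest=⌊158331·127/10000⌋=2010; principal=56689-2010=54679; balance=158331-54679=103652
47. interest=⌊103652·127/10000⌋=1316; principal=56689-1316=55373; balance=103652-55373=48279
48. interest=⌊48279·127/10000⌋=613; principal=min(56689-613,48279)=48279; balance=48279-48279=0

1 25702 30987 1992820
2 25308 31381 1961439
3 24910 31779 1929660
4 24506 32183 1897477
5 24097 32592 1864885
6 23684 33005 1831880
7 23264 33425 1798455
8 22840 33849 1764606
9 22410 34279 1730327
10 21975 34714 1695613
11 21534 35155 1660458
12 21087 35602 1624856
13 20635 36054 1588802
14 20177 36512 1552290
15 19714 36975 1515315
16 19244 37445 1477870
17 18768 37921 1439949
18 18287 38402 1401547
19 17799 38890 1362657
20 17305 39384 1323273
21 16805 39884 1283389
22 16299 40390 1242999
23 15786 40903 1202096
24 15266 41423 1160673
25 14740 41949 1118724
26 14207 42482 1076242
27 13668 43021 1033221
28 13121 43568 989653
29 12568 44121 945532
30 12008 44681 900851
31 11440 45249 855602
32 10866 45823 809779
33 10284 46405 763374
34 9694 46995 716379
35 9098 47591 668788
36 8493 48196 620592
37 7881 48808 571784
38 7261 49428 522356
39 6633 50056 472300
40 5998 50691 421609
41 5354 51335 370274
42 4702 51987 318287
43 4042 52647 265640
44 3373 53316 212324
45 2696 53993 158331
46 2010 54679 103652
47 1316 55373 48279
48 613 48279 0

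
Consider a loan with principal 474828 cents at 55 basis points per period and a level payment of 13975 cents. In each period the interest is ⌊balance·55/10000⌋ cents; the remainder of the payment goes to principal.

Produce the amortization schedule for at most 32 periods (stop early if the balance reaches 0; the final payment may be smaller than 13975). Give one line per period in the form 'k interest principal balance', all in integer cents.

1. interest=⌊474828·55/10000⌋=2611; principal=13975-2611=11364; balance=474828-11364=463464
2. interest=⌊463464·55/10000⌋=2549; principal=13975-2549=11426; balance=463464-11426=452038
3. interest=⌊452038·55/10000⌋=2486; principal=13975-2486=11489; balance=452038-11489=440549
4. interest=⌊440549·55/10000⌋=2423; principal=13975-2423=11552; balance=440549-11552=428997
5. interest=⌊428997·55/10000⌋=2359; principal=13975-2359=11616; balance=428997-11616=417381
6. interest=⌊417381·55/10000⌋=2295; principal=13975-2295=11680; balance=417381-11680=405701
7. interest=⌊405701·55/10000⌋=2231; principal=13975-2231=11744; balance=405701-11744=393957
8. interest=⌊393957·55/10000⌋=2166; principal=13975-2166=11809; balance=393957-11809=382148
9. interest=⌊382148·55/10000⌋=2101; principal=13975-2101=11874; balance=382148-11874=370274
10. interest=⌊370274·55/10000⌋=2036; principal=13975-2036=11939; balance=370274-11939=358335
11. interest=⌊358335·55/10000⌋=1970; principal=13975-1970=12005; balance=358335-12005=346330
12. interest=⌊346330·55/10000⌋=1904; principal=13975-1904=12071; balance=346330-12071=334259
13. interest=⌊334259·55/10000⌋=1838; principal=13975-1838=12137; balance=334259-12137=322122
14. interest=⌊322122·55/10000⌋=1771; principal=13975-1771=12204; balance=322122-12204=309918
15. interest=⌊309918·55/10000⌋=1704; principal=13975-1704=12271; balance=309918-12271=297647
16. interest=⌊297647·55/10000⌋=1637; principal=13975-1637=12338; balance=297647-12338=285309
17. interest=⌊285309·55/10000⌋=1569; principal=13975-1569=12406; balance=285309-12406=272903
18. interest=⌊272903·55/10000⌋=1500; principal=13975-1500=12475; balance=272903-12475=260428
19. interest=⌊260428·55/10000⌋=1432; principal=13975-1432=12543; balance=260428-12543=247885
20. interest=⌊247885·55/10000⌋=1363; principal=13975-1363=12612; balance=247885-12612=235273
21. interest=⌊235273·55/10000⌋=1294; principal=13975-1294=12681; balance=235273-12681=222592
22. interest=⌊222592·55/10000⌋=1224; principal=13975-1224=12751; balance=222592-12751=209841
23. interest=⌊209841·55/10000⌋=1154; principal=13975-1154=12821; balance=209841-12821=197020
24. interest=⌊197020·55/10000⌋=1083; principal=13975-1083=12892; balance=197020-12892=184128
25. interest=⌊184128·55/10000⌋=1012; principal=13975-1012=12963; balance=184128-12963=171165
26. interest=⌊171165·55/10000⌋=941; principal=13975-941=13034; balance=171165-13034=158131
27. interest=⌊158131·55/10000⌋=869; principal=13975-869=13106; balance=158131-13106=145025
28. interest=⌊145025·55/10000⌋=797; principal=13975-797=13178; balance=145025-13178=131847
29. interest=⌊131847·55/10000⌋=725; principal=13975-725=13250; balance=131847-13250=118597
30. interest=⌊118597·55/10000⌋=652; principal=13975-652=13323; balance=118597-13323=105274
31. interest=⌊105274·55/10000⌋=579; principal=13975-579=13396; balance=105274-13396=91878
32. interest=⌊91878·55/10000⌋=505; principal=13975-505=13470; balance=91878-13470=78408

1 2611 11364 463464
2 2549 11426 452038
3 2486 11489 440549
4 2423 11552 428997
5 2359 11616 417381
6 2295 11680 405701
7 2231 11744 393957
8 2166 11809 382148
9 2101 11874 370274
10 2036 11939 358335
11 1970 12005 346330
12 1904 12071 334259
13 1838 12137 322122
14 1771 12204 309918
15 1704 12271 297647
16 1637 12338 285309
17 1569 12406 272903
18 1500 12475 260428
19 1432 12543 247885
20 1363 12612 235273
21 1294 12681 222592
22 1224 12751 209841
23 1154 12821 197020
24 1083 12892 184128
25 1012 12963 171165
26 941 13034 158131
27 869 13106 145025
28 797 13178 131847
29 725 13250 118597
30 652 13323 105274
31 579 13396 91878
32 505 13470 78408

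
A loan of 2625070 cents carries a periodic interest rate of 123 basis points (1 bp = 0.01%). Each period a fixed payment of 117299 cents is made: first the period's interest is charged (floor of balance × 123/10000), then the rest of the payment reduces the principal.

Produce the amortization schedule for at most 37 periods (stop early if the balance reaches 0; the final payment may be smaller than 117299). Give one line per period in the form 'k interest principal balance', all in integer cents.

1 32288 85011 2540059
2 31242 86057 2454002
3 30184 87115 2366887
4 29112 88187 2278700
5 28028 89271 2189429
6 26929 90370 2099059
7 25818 91481 2007578
8 24693 92606 1914972
9 23554 93745 1821227
10 22401 94898 1726329
11 21233 96066 1630263
12 20052 97247 1533016
13 18856 98443 1434573
14 17645 99654 1334919
15 16419 100880 1234039
16 15178 102121 1131918
17 13922 103377 1028541
18 12651 104648 923893
19 11363 105936 817957
20 10060 107239 710718
21 8741 108558 602160
22 7406 109893 492267
23 6054 111245 381022
24 4686 112613 268409
25 3301 113998 154411
26 1899 115400 39011
27 479 39011 0

1. interest=⌊2625070·123/10000⌋=32288; principal=117299-32288=85011; balance=2625070-85011=2540059
2. interest=⌊2540059·123/10000⌋=31242; principal=117299-31242=86057; balance=2540059-86057=2454002
3. interest=⌊2454002·123/10000⌋=30184; principal=117299-30184=87115; balance=2454002-87115=2366887
4. interest=⌊2366887·123/10000⌋=29112; principal=117299-29112=88187; balance=2366887-88187=2278700
5. interest=⌊2278700·123/10000⌋=28028; principal=117299-28028=89271; balance=2278700-89271=2189429
6. interest=⌊2189429·123/10000⌋=26929; principal=117299-26929=90370; balance=2189429-90370=2099059
7. interest=⌊2099059·123/10000⌋=25818; principal=117299-25818=91481; balance=2099059-91481=2007578
8. interest=⌊2007578·123/10000⌋=24693; principal=117299-24693=92606; balance=2007578-92606=1914972
9. interest=⌊1914972·123/10000⌋=23554; principal=117299-23554=93745; balance=1914972-93745=1821227
10. interest=⌊1821227·123/10000⌋=22401; principal=117299-22401=94898; balance=1821227-94898=1726329
11. interest=⌊1726329·123/10000⌋=21233; principal=117299-21233=96066; balance=1726329-96066=1630263
12. interest=⌊1630263·123/10000⌋=20052; principal=117299-20052=97247; balance=1630263-97247=1533016
13. interest=⌊1533016·123/10000⌋=18856; principal=117299-18856=98443; balance=1533016-98443=1434573
14. interest=⌊1434573·123/10000⌋=17645; principal=117299-17645=99654; balance=1434573-99654=1334919
15. interest=⌊1334919·123/10000⌋=16419; principal=117299-16419=100880; balance=1334919-100880=1234039
16. interest=⌊1234039·123/10000⌋=15178; principal=117299-15178=102121; balance=1234039-102121=1131918
17. interest=⌊1131918·123/10000⌋=13922; principal=117299-13922=103377; balance=1131918-103377=1028541
18. interest=⌊1028541·123/10000⌋=12651; principal=117299-12651=104648; balance=1028541-104648=923893
19. interest=⌊923893·123/10000⌋=11363; principal=117299-11363=105936; balance=923893-105936=817957
20. interest=⌊817957·123/10000⌋=10060; principal=117299-10060=107239; balance=817957-107239=710718
21. interest=⌊710718·123/10000⌋=8741; principal=117299-8741=108558; balance=710718-108558=602160
22. interest=⌊602160·123/10000⌋=7406; principal=117299-7406=109893; balance=602160-109893=492267
23. interest=⌊492267·123/10000⌋=6054; principal=117299-6054=111245; balance=492267-111245=381022
24. interest=⌊381022·123/10000⌋=4686; principal=117299-4686=112613; balance=381022-112613=268409
25. interest=⌊268409·123/10000⌋=3301; principal=117299-3301=113998; balance=268409-113998=154411
26. interest=⌊154411·123/10000⌋=1899; principal=117299-1899=115400; balance=154411-115400=39011
27. interest=⌊39011·123/10000⌋=479; principal=min(117299-479,39011)=39011; balance=39011-39011=0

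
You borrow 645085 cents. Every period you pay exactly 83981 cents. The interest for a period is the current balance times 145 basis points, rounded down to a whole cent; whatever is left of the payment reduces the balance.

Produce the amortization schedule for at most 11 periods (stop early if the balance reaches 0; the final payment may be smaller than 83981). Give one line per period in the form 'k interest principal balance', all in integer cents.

1 9353 74628 570457
2 8271 75710 494747
3 7173 76808 417939
4 6060 77921 340018
5 4930 79051 260967
6 3784 80197 180770
7 2621 81360 99410
8 1441 82540 16870
9 244 16870 0

1. interest=⌊645085·145/10000⌋=9353; principal=83981-9353=74628; balance=645085-74628=570457
2. interest=⌊570457·145/10000⌋=8271; principal=83981-8271=75710; balance=570457-75710=494747
3. interest=⌊494747·145/10000⌋=7173; principal=83981-7173=76808; balance=494747-76808=417939
4. interest=⌊417939·145/10000⌋=6060; principal=83981-6060=77921; balance=417939-77921=340018
5. interest=⌊340018·145/10000⌋=4930; principal=83981-4930=79051; balance=340018-79051=260967
6. interest=⌊260967·145/10000⌋=3784; principal=83981-3784=80197; balance=260967-80197=180770
7. interest=⌊180770·145/10000⌋=2621; principal=83981-2621=81360; balance=180770-81360=99410
8. interest=⌊99410·145/10000⌋=1441; principal=83981-1441=82540; balance=99410-82540=16870
9. interest=⌊16870·145/10000⌋=244; principal=min(83981-244,16870)=16870; balance=16870-16870=0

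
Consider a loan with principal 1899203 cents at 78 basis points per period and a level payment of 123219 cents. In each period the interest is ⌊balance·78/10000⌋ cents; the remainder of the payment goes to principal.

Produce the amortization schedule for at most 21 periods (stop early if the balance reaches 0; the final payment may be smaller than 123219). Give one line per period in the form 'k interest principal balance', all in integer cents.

1 14813 108406 1790797
2 13968 109251 1681546
3 13116 110103 1571443
4 12257 110962 1460481
5 11391 111828 1348653
6 10519 112700 1235953
7 9640 113579 1122374
8 8754 114465 1007909
9 7861 115358 892551
10 6961 116258 776293
11 6055 117164 659129
12 5141 118078 541051
13 4220 118999 422052
14 3292 119927 302125
15 2356 120863 181262
16 1413 121806 59456
17 463 59456 0

1. interest=⌊1899203·78/10000⌋=14813; principal=123219-14813=108406; balance=1899203-108406=1790797
2. interest=⌊1790797·78/10000⌋=13968; principal=123219-13968=109251; balance=1790797-109251=1681546
3. interest=⌊1681546·78/10000⌋=13116; principal=123219-13116=110103; balance=1681546-110103=1571443
4. interest=⌊1571443·78/10000⌋=12257; principal=123219-12257=110962; balance=1571443-110962=1460481
5. interest=⌊1460481·78/10000⌋=11391; principal=123219-11391=111828; balance=1460481-111828=1348653
6. interest=⌊1348653·78/10000⌋=10519; principal=123219-10519=112700; balance=1348653-112700=1235953
7. interest=⌊1235953·78/10000⌋=9640; principal=123219-9640=113579; balance=1235953-113579=1122374
8. interest=⌊1122374·78/10000⌋=8754; principal=123219-8754=114465; balance=1122374-114465=1007909
9. interest=⌊1007909·78/10000⌋=7861; principal=123219-7861=115358; balance=1007909-115358=892551
10. interest=⌊892551·78/10000⌋=6961; principal=123219-6961=116258; balance=892551-116258=776293
11. interest=⌊776293·78/10000⌋=6055; principal=123219-6055=117164; balance=776293-117164=659129
12. interest=⌊659129·78/10000⌋=5141; principal=123219-5141=118078; balance=659129-118078=541051
13. interest=⌊541051·78/10000⌋=4220; principal=123219-4220=118999; balance=541051-118999=422052
14. interest=⌊422052·78/10000⌋=3292; principal=123219-3292=119927; balance=422052-119927=302125
15. interest=⌊302125·78/10000⌋=2356; principal=123219-2356=120863; balance=302125-120863=181262
16. interest=⌊181262·78/10000⌋=1413; principal=123219-1413=121806; balance=181262-121806=59456
17. interest=⌊59456·78/10000⌋=463; principal=min(123219-463,59456)=59456; balance=59456-59456=0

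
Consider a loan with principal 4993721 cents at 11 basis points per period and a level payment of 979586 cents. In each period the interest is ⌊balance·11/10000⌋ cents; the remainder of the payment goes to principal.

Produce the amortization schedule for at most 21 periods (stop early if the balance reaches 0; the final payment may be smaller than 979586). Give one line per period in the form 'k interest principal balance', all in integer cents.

1 5493 974093 4019628
2 4421 975165 3044463
3 3348 976238 2068225
4 2275 977311 1090914
5 1200 978386 112528
6 123 112528 0

1. interest=⌊4993721·11/10000⌋=5493; principal=979586-5493=974093; balance=4993721-974093=4019628
2. interest=⌊4019628·11/10000⌋=4421; principal=979586-4421=975165; balance=4019628-975165=3044463
3. interest=⌊3044463·11/10000⌋=3348; principal=979586-3348=976238; balance=3044463-976238=2068225
4. interest=⌊2068225·11/10000⌋=2275; principal=979586-2275=977311; balance=2068225-977311=1090914
5. interest=⌊1090914·11/10000⌋=1200; principal=979586-1200=978386; balance=1090914-978386=112528
6. interest=⌊112528·11/10000⌋=123; principal=min(979586-123,112528)=112528; balance=112528-112528=0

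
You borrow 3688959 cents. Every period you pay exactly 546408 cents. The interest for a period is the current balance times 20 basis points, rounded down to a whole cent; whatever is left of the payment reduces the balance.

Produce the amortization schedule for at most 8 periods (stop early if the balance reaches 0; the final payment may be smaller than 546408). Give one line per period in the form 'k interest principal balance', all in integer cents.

1 7377 539031 3149928
2 6299 540109 2609819
3 5219 541189 2068630
4 4137 542271 1526359
5 3052 543356 983003
6 1966 544442 438561
7 877 438561 0

1. interest=⌊3688959·20/10000⌋=7377; principal=546408-7377=539031; balance=3688959-539031=3149928
2. interest=⌊3149928·20/10000⌋=6299; principal=546408-6299=540109; balance=3149928-540109=2609819
3. interest=⌊2609819·20/10000⌋=5219; principal=546408-5219=541189; balance=2609819-541189=2068630
4. interest=⌊2068630·20/10000⌋=4137; principal=546408-4137=542271; balance=2068630-542271=1526359
5. interest=⌊1526359·20/10000⌋=3052; principal=546408-3052=543356; balance=1526359-543356=983003
6. interest=⌊983003·20/10000⌋=1966; principal=546408-1966=544442; balance=983003-544442=438561
7. interest=⌊438561·20/10000⌋=877; principal=min(546408-877,438561)=438561; balance=438561-438561=0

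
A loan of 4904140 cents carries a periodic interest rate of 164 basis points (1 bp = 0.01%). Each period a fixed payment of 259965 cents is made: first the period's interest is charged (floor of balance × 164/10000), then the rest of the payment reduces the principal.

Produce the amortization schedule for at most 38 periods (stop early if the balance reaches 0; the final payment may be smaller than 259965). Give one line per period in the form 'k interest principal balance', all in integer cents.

1 80427 179538 4724602
2 77483 182482 4542120
3 74490 185475 4356645
4 71448 188517 4168128
5 68357 191608 3976520
6 65214 194751 3781769
7 62021 197944 3583825
8 58774 201191 3382634
9 55475 204490 3178144
10 52121 207844 2970300
11 48712 211253 2759047
12 45248 214717 2544330
13 41727 218238 2326092
14 38147 221818 2104274
15 34510 225455 1878819
16 30812 229153 1649666
17 27054 232911 1416755
18 23234 236731 1180024
19 19352 240613 939411
20 15406 244559 694852
21 11395 248570 446282
22 7319 252646 193636
23 3175 193636 0

1. interest=⌊4904140·164/10000⌋=80427; principal=259965-80427=179538; balance=4904140-179538=4724602
2. interest=⌊4724602·164/10000⌋=77483; principal=259965-77483=182482; balance=4724602-182482=4542120
3. interest=⌊4542120·164/10000⌋=74490; principal=259965-74490=185475; balance=4542120-185475=4356645
4. interest=⌊4356645·164/10000⌋=71448; principal=259965-71448=188517; balance=4356645-188517=4168128
5. interest=⌊4168128·164/10000⌋=68357; principal=259965-68357=191608; balance=4168128-191608=3976520
6. interest=⌊3976520·164/10000⌋=65214; principal=259965-65214=194751; balance=3976520-194751=3781769
7. interest=⌊3781769·164/10000⌋=62021; principal=259965-62021=197944; balance=3781769-197944=3583825
8. interest=⌊3583825·164/10000⌋=58774; principal=259965-58774=201191; balance=3583825-201191=3382634
9. interest=⌊3382634·164/10000⌋=55475; principal=259965-55475=204490; balance=3382634-204490=3178144
10. interest=⌊3178144·164/10000⌋=52121; principal=259965-52121=207844; balance=3178144-207844=2970300
11. interest=⌊2970300·164/10000⌋=48712; principal=259965-48712=211253; balance=2970300-211253=2759047
12. interest=⌊2759047·164/10000⌋=45248; principal=259965-45248=214717; balance=2759047-214717=2544330
13. interest=⌊2544330·164/10000⌋=41727; principal=259965-41727=218238; balance=2544330-218238=2326092
14. interest=⌊2326092·164/10000⌋=38147; principal=259965-38147=221818; balance=2326092-221818=2104274
15. interest=⌊2104274·164/10000⌋=34510; principal=259965-34510=225455; balance=2104274-225455=1878819
16. interest=⌊1878819·164/10000⌋=30812; principal=259965-30812=229153; balance=1878819-229153=1649666
17. interest=⌊1649666·164/10000⌋=27054; principal=259965-27054=232911; balance=1649666-232911=1416755
18. interest=⌊1416755·164/10000⌋=23234; principal=259965-23234=236731; balance=1416755-236731=1180024
19. interest=⌊1180024·164/10000⌋=19352; principal=259965-19352=240613; balance=1180024-240613=939411
20. interest=⌊939411·164/10000⌋=15406; principal=259965-15406=244559; balance=939411-244559=694852
21. interest=⌊694852·164/10000⌋=11395; principal=259965-11395=248570; balance=694852-248570=446282
22. interest=⌊446282·164/10000⌋=7319; principal=259965-7319=252646; balance=446282-252646=193636
23. interest=⌊193636·164/10000⌋=3175; principal=min(259965-3175,193636)=193636; balance=193636-193636=0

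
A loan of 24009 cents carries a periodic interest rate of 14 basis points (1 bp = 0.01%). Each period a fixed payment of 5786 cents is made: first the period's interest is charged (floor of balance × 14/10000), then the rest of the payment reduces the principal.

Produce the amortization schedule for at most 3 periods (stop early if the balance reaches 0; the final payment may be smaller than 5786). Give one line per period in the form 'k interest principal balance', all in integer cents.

1. interest=⌊24009·14/10000⌋=33; principal=5786-33=5753; balance=24009-5753=18256
2. interest=⌊18256·14/10000⌋=25; principal=5786-25=5761; balance=18256-5761=12495
3. interest=⌊12495·14/10000⌋=17; principal=5786-17=5769; balance=12495-5769=6726

1 33 5753 18256
2 25 5761 12495
3 17 5769 6726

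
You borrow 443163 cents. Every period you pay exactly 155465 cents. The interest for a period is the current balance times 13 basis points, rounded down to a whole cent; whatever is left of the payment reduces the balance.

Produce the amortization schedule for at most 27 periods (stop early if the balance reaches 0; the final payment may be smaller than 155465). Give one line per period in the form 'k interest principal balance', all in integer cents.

1 576 154889 288274
2 374 155091 133183
3 173 133183 0

1. interest=⌊443163·13/10000⌋=576; principal=155465-576=154889; balance=443163-154889=288274
2. interest=⌊288274·13/10000⌋=374; principal=155465-374=155091; balance=288274-155091=133183
3. interest=⌊133183·13/10000⌋=173; principal=min(155465-173,133183)=133183; balance=133183-133183=0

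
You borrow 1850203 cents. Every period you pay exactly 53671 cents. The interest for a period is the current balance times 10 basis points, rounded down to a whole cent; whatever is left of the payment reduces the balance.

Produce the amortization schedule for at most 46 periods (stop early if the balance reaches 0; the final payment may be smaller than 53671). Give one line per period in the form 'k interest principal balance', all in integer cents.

1. interest=⌊1850203·10/10000⌋=1850; principal=53671-1850=51821; balance=1850203-51821=1798382
2. interest=⌊1798382·10/10000⌋=1798; principal=53671-1798=51873; balance=1798382-51873=1746509
3. interest=⌊1746509·10/10000⌋=1746; principal=53671-1746=51925; balance=1746509-51925=1694584
4. interest=⌊1694584·10/10000⌋=1694; principal=53671-1694=51977; balance=1694584-51977=1642607
5. interest=⌊1642607·10/10000⌋=1642; principal=53671-1642=52029; balance=1642607-52029=1590578
6. interest=⌊1590578·10/10000⌋=1590; principal=53671-1590=52081; balance=1590578-52081=1538497
7. interest=⌊1538497·10/10000⌋=1538; principal=53671-1538=52133; balance=1538497-52133=1486364
8. interest=⌊1486364·10/10000⌋=1486; principal=53671-1486=52185; balance=1486364-52185=1434179
9. interest=⌊1434179·10/10000⌋=1434; principal=53671-1434=52237; balance=1434179-52237=1381942
10. interest=⌊1381942·10/10000⌋=1381; principal=53671-1381=52290; balance=1381942-52290=1329652
11. interest=⌊1329652·10/10000⌋=1329; principal=53671-1329=52342; balance=1329652-52342=1277310
12. interest=⌊1277310·10/10000⌋=1277; principal=53671-1277=52394; balance=1277310-52394=1224916
13. interest=⌊1224916·10/10000⌋=1224; principal=53671-1224=52447; balance=1224916-52447=1172469
14. interest=⌊1172469·10/10000⌋=1172; principal=53671-1172=52499; balance=1172469-52499=1119970
15. interest=⌊1119970·10/10000⌋=1119; principal=53671-1119=52552; balance=1119970-52552=1067418
16. interest=⌊1067418·10/10000⌋=1067; principal=53671-1067=52604; balance=1067418-52604=1014814
17. interest=⌊1014814·10/10000⌋=1014; principal=53671-1014=52657; balance=1014814-52657=962157
18. interest=⌊962157·10/10000⌋=962; principal=53671-962=52709; balance=962157-52709=909448
19. interest=⌊909448·10/10000⌋=909; principal=53671-909=52762; balance=909448-52762=856686
20. interest=⌊856686·10/10000⌋=856; principal=53671-856=52815; balance=856686-52815=803871
21. interest=⌊803871·10/10000⌋=803; principal=53671-803=52868; balance=803871-52868=751003
22. interest=⌊751003·10/10000⌋=751; principal=53671-751=52920; balance=751003-52920=698083
23. interest=⌊698083·10/10000⌋=698; principal=53671-698=52973; balance=698083-52973=645110
24. interest=⌊645110·10/10000⌋=645; principal=53671-645=53026; balance=645110-53026=592084
25. interest=⌊592084·10/10000⌋=592; principal=53671-592=53079; balance=592084-53079=539005
26. interest=⌊539005·10/10000⌋=539; principal=53671-539=53132; balance=539005-53132=485873
27. interest=⌊485873·10/10000⌋=485; principal=53671-485=53186; balance=485873-53186=432687
28. interest=⌊432687·10/10000⌋=432; principal=53671-432=53239; balance=432687-53239=379448
29. interest=⌊379448·10/10000⌋=379; principal=53671-379=53292; balance=379448-53292=326156
30. interest=⌊326156·10/10000⌋=326; principal=53671-326=53345; balance=326156-53345=272811
31. interest=⌊272811·10/10000⌋=272; principal=53671-272=53399; balance=272811-53399=219412
32. interest=⌊219412·10/10000⌋=219; principal=53671-219=53452; balance=219412-53452=165960
33. interest=⌊165960·10/10000⌋=165; principal=53671-165=53506; balance=165960-53506=112454
34. interest=⌊112454·10/10000⌋=112; principal=53671-112=53559; balance=112454-53559=58895
35. interest=⌊58895·10/10000⌋=58; principal=53671-58=53613; balance=58895-53613=5282
36. interest=⌊5282·10/10000⌋=5; principal=min(53671-5,5282)=5282; balance=5282-5282=0

1 1850 51821 1798382
2 1798 51873 1746509
3 1746 51925 1694584
4 1694 51977 1642607
5 1642 52029 1590578
6 1590 52081 1538497
7 1538 52133 1486364
8 1486 52185 1434179
9 1434 52237 1381942
10 1381 52290 1329652
11 1329 52342 1277310
12 1277 52394 1224916
13 1224 52447 1172469
14 1172 52499 1119970
15 1119 52552 1067418
16 1067 52604 1014814
17 1014 52657 962157
18 962 52709 909448
19 909 52762 856686
20 856 52815 803871
21 803 52868 751003
22 751 52920 698083
23 698 52973 645110
24 645 53026 592084
25 592 53079 539005
26 539 53132 485873
27 485 53186 432687
28 432 53239 379448
29 379 53292 326156
30 326 53345 272811
31 272 53399 219412
32 219 53452 165960
33 165 53506 112454
34 112 53559 58895
35 58 53613 5282
36 5 5282 0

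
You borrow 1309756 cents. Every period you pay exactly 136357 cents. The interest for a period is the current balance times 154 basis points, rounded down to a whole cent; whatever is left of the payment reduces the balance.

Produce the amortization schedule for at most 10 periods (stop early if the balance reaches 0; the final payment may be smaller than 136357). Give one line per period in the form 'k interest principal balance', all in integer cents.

1 20170 116187 1193569
2 18380 117977 1075592
3 16564 119793 955799
4 14719 121638 834161
5 12846 123511 710650
6 10944 125413 585237
7 9012 127345 457892
8 7051 129306 328586
9 5060 131297 197289
10 3038 133319 63970

1. interest=⌊1309756·154/10000⌋=20170; principal=136357-20170=116187; balance=1309756-116187=1193569
2. interest=⌊1193569·154/10000⌋=18380; principal=136357-18380=117977; balance=1193569-117977=1075592
3. interest=⌊1075592·154/10000⌋=16564; principal=136357-16564=119793; balance=1075592-119793=955799
4. interest=⌊955799·154/10000⌋=14719; principal=136357-14719=121638; balance=955799-121638=834161
5. interest=⌊834161·154/10000⌋=12846; principal=136357-12846=123511; balance=834161-123511=710650
6. interest=⌊710650·154/10000⌋=10944; principal=136357-10944=125413; balance=710650-125413=585237
7. interest=⌊585237·154/10000⌋=9012; principal=136357-9012=127345; balance=585237-127345=457892
8. interest=⌊457892·154/10000⌋=7051; principal=136357-7051=129306; balance=457892-129306=328586
9. interest=⌊328586·154/10000⌋=5060; principal=136357-5060=131297; balance=328586-131297=197289
10. interest=⌊197289·154/10000⌋=3038; principal=136357-3038=133319; balance=197289-133319=63970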